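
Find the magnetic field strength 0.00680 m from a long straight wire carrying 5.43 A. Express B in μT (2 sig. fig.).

B ≈ 160 μT

For an infinitely long straight wire, B = μ₀I/(2πd).
B = (4π×10⁻⁷ × 5.43) / (2π × 0.0068) = 1.60×10⁻⁴ T.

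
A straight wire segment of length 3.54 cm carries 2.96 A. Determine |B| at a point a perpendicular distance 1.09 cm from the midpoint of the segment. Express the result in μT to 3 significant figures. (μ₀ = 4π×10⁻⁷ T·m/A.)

B ≈ 46.2 μT

For a finite straight segment, B = (μ₀I/4πd)(sinθ₁ + sinθ₂), where θ₁, θ₂ are the angles from the perpendicular to each end.
The perpendicular from the point meets the wire at its midpoint, so each end is L/2 = 0.0177 m away along the wire.
sinθ₁ = 0.0177/√(0.0177²+0.0109²) = 0.8515; sinθ₂ = 0.0177/√(0.0177²+0.0109²) = 0.8515.
B = (4π×10⁻⁷ × 2.96) / (4π × 0.0109) × (0.8515 + 0.8515) = 4.62×10⁻⁵ T.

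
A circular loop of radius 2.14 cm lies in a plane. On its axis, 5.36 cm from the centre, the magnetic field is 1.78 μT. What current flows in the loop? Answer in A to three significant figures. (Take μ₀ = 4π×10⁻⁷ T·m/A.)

I ≈ 1.19 A

On the axis of a loop, B = μ₀IR²/[2(R²+z²)^(3/2)], so I = 2B(R²+z²)^(3/2)/(μ₀R²).
R² + z² = 0.000458 + 0.002873 = 0.003331 m²; raised to 3/2 gives 1.92×10⁻⁴ m³.
I = 2 × 1.78×10⁻⁶ × 1.92×10⁻⁴ / (1.26×10⁻⁶ × 0.000458) = 1.19 A.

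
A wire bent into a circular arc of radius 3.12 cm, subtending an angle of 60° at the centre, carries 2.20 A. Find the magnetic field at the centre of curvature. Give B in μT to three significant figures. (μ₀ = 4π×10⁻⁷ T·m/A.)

The Biot–Savart field of a circular arc at its centre is B = μ₀Iφ/(4πR), with φ = 1.047 rad.
B = (4π×10⁻⁷ × 2.20 × 1.047) / (4π × 0.0312) = 7.38×10⁻⁶ T.

B ≈ 7.38 μT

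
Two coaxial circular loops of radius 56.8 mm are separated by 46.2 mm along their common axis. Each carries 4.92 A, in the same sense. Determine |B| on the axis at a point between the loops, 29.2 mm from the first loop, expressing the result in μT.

B ≈ 86.1 μT

Each loop contributes B = μ₀IR²/[2(R²+z²)^(3/2)] on the axis, with z measured from that loop.
Loop 1 (z = 0.0292 m): B₁ = 3.83×10⁻⁵ T. Loop 2 (z = 0.017 m): B₂ = 4.79×10⁻⁵ T.
The fields add: B = B₁ + B₂ = 8.61×10⁻⁵ T.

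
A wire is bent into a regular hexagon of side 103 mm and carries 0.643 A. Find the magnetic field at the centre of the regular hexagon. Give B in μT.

B ≈ 4.33 μT

Each side is a finite straight segment at perpendicular distance d = a/(2 tan(π/6)) = 0.0892 m from the centre, with end-angles ±π/6.
One side contributes B₁ = (μ₀I/4πd)·2 sin(π/6) = 7.21×10⁻⁷ T.
All 6 sides add in the same direction: B = 6 × 7.21×10⁻⁷ = 4.33×10⁻⁶ T.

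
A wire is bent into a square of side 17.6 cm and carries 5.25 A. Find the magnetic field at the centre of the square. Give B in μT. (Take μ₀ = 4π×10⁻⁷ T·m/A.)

Each side is a finite straight segment at perpendicular distance d = a/(2 tan(π/4)) = 0.088 m from the centre, with end-angles ±π/4.
One side contributes B₁ = (μ₀I/4πd)·2 sin(π/4) = 8.44×10⁻⁶ T.
All 4 sides add in the same direction: B = 4 × 8.44×10⁻⁶ = 3.37×10⁻⁵ T.

B ≈ 33.7 μT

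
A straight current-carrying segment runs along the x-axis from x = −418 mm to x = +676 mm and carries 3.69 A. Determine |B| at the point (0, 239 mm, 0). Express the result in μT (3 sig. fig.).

For a finite straight segment, B = (μ₀I/4πd)(sinθ₁ + sinθ₂), where θ₁, θ₂ are the angles from the perpendicular to each end.
The perpendicular distance is d = 0.239 m; the end-offsets along the wire are a = 0.418 m and b = 0.676 m.
sinθ₁ = 0.418/√(0.418²+0.239²) = 0.8681; sinθ₂ = 0.676/√(0.676²+0.239²) = 0.9428.
B = (4π×10⁻⁷ × 3.69) / (4π × 0.239) × (0.8681 + 0.9428) = 2.80×10⁻⁶ T.

B ≈ 2.80 μT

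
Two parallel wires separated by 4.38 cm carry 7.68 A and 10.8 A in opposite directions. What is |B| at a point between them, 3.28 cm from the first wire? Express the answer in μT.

Each long wire gives B = μ₀I/(2πd). Distances are d₁ = 0.0328 m and d₂ = 0.011 m.
B₁ = 4.68×10⁻⁵ T, B₂ = 1.96×10⁻⁴ T.
Between antiparallel currents both contributions point the same way, so they add. B = B₁ + B₂ = 4.68×10⁻⁵ + 1.96×10⁻⁴ = 2.43×10⁻⁴ T.

B ≈ 243 μT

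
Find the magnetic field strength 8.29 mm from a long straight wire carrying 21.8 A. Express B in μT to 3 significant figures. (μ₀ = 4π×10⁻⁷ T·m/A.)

For an infinitely long straight wire, B = μ₀I/(2πd).
B = (4π×10⁻⁷ × 21.8) / (2π × 0.00829) = 5.26×10⁻⁴ T.

B ≈ 526 μT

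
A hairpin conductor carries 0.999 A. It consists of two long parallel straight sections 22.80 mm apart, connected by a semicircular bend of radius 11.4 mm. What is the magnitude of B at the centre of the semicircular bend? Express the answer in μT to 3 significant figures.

The semicircular arc contributes B_arc = μ₀I·π/(4πR) = μ₀I/(4R) = 2.75×10⁻⁵ T.
Each semi-infinite lead is at perpendicular distance R = 0.0114 m from the centre, with the perpendicular foot at its near end, so it contributes μ₀I/(4πR); both point the same way, together 1.75×10⁻⁵ T.
Arc and leads all point the same direction: B = 2.75×10⁻⁵ + 1.75×10⁻⁵ = 4.51×10⁻⁵ T.

B ≈ 45.1 μT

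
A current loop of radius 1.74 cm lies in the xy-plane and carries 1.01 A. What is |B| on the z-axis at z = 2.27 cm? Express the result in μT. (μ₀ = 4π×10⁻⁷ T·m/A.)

B ≈ 8.21 μT

On the axis of a circular loop, B = μ₀IR² / [2(R²+z²)^(3/2)].
R² + z² = (0.0174)² + (0.0227)² = 0.0008181 m², and (R²+z²)^(3/2) = 2.34×10⁻⁵ m³.
B = (4π×10⁻⁷ × 1.01 × 0.0003028) / (2 × 2.34×10⁻⁵) = 8.21×10⁻⁶ T.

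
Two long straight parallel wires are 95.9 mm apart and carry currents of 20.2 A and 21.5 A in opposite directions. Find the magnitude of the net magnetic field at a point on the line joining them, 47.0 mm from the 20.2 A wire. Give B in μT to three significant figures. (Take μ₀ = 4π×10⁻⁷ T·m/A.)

Each long wire gives B = μ₀I/(2πd). Distances are d₁ = 0.047 m and d₂ = 0.0489 m.
B₁ = 8.60×10⁻⁵ T, B₂ = 8.79×10⁻⁵ T.
Between antiparallel currents both contributions point the same way, so they add. B = B₁ + B₂ = 8.60×10⁻⁵ + 8.79×10⁻⁵ = 1.74×10⁻⁴ T.

B ≈ 174 μT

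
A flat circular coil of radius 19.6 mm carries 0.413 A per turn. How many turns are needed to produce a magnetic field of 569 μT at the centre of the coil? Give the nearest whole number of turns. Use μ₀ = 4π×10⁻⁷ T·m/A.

For an N-turn coil, B = Nμ₀I/(2R). A single turn gives B₁ = 1.32×10⁻⁵ T with R = 0.0196 m.
N = B/B₁ = 5.69×10⁻⁴ / 1.32×10⁻⁵ = 42.98.

N = 43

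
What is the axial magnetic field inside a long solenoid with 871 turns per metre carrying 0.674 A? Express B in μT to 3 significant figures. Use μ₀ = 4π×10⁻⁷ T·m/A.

B ≈ 738 μT

Inside a long solenoid, B = μ₀nI with n = 871 turns/m.
B = 4π×10⁻⁷ × 871 × 0.674 = 7.38×10⁻⁴ T.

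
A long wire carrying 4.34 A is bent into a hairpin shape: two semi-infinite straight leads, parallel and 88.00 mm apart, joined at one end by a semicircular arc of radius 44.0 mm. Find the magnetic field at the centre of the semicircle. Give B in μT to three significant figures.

The semicircular arc contributes B_arc = μ₀I·π/(4πR) = μ₀I/(4R) = 3.10×10⁻⁵ T.
Each semi-infinite lead is at perpendicular distance R = 0.044 m from the centre, with the perpendicular foot at its near end, so it contributes μ₀I/(4πR); both point the same way, together 1.97×10⁻⁵ T.
Arc and leads all point the same direction: B = 3.10×10⁻⁵ + 1.97×10⁻⁵ = 5.07×10⁻⁵ T.

B ≈ 50.7 μT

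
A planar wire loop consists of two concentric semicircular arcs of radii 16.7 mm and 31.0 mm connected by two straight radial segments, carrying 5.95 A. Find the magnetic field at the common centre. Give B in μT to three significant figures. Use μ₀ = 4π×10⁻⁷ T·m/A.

B ≈ 51.6 μT

The radial connectors point toward the centre, so dl × r̂ = 0 and they contribute nothing.
Each semicircle gives μ₀I/(4R): inner arc 1.12×10⁻⁴ T, outer arc 6.03×10⁻⁵ T.
The two arcs carry current in opposite angular senses, so their fields oppose: B = |1.12×10⁻⁴ − 6.03×10⁻⁵| = 5.16×10⁻⁵ T.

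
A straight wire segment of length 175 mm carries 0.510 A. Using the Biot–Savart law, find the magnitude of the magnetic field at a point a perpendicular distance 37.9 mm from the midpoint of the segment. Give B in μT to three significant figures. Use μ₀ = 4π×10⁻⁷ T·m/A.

For a finite straight segment, B = (μ₀I/4πd)(sinθ₁ + sinθ₂), where θ₁, θ₂ are the angles from the perpendicular to each end.
The perpendicular from the point meets the wire at its midpoint, so each end is L/2 = 0.0875 m away along the wire.
sinθ₁ = 0.0875/√(0.0875²+0.0379²) = 0.9176; sinθ₂ = 0.0875/√(0.0875²+0.0379²) = 0.9176.
B = (4π×10⁻⁷ × 0.510) / (4π × 0.0379) × (0.9176 + 0.9176) = 2.47×10⁻⁶ T.

B ≈ 2.47 μT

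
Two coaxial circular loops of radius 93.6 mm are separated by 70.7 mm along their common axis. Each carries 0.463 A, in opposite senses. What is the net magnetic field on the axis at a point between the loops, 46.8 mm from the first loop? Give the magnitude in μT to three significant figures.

Each loop contributes B = μ₀IR²/[2(R²+z²)^(3/2)] on the axis, with z measured from that loop.
Loop 1 (z = 0.0468 m): B₁ = 2.22×10⁻⁶ T. Loop 2 (z = 0.0239 m): B₂ = 2.83×10⁻⁶ T.
The fields oppose: B = |B₁ − B₂| = 6.03×10⁻⁷ T.

B ≈ 0.603 μT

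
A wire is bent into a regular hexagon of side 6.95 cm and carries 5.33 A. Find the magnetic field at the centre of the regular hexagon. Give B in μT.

B ≈ 53.1 μT

Each side is a finite straight segment at perpendicular distance d = a/(2 tan(π/6)) = 0.06019 m from the centre, with end-angles ±π/6.
One side contributes B₁ = (μ₀I/4πd)·2 sin(π/6) = 8.86×10⁻⁶ T.
All 6 sides add in the same direction: B = 6 × 8.86×10⁻⁶ = 5.31×10⁻⁵ T.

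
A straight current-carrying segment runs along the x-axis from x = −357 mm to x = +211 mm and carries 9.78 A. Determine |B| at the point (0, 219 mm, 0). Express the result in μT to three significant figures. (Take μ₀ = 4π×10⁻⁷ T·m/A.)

For a finite straight segment, B = (μ₀I/4πd)(sinθ₁ + sinθ₂), where θ₁, θ₂ are the angles from the perpendicular to each end.
The perpendicular distance is d = 0.219 m; the end-offsets along the wire are a = 0.357 m and b = 0.211 m.
sinθ₁ = 0.357/√(0.357²+0.219²) = 0.8524; sinθ₂ = 0.211/√(0.211²+0.219²) = 0.6938.
B = (4π×10⁻⁷ × 9.78) / (4π × 0.219) × (0.8524 + 0.6938) = 6.91×10⁻⁶ T.

B ≈ 6.91 μT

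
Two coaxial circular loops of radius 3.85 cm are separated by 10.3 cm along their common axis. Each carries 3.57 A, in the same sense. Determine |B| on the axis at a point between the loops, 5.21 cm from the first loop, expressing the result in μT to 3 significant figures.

Each loop contributes B = μ₀IR²/[2(R²+z²)^(3/2)] on the axis, with z measured from that loop.
Loop 1 (z = 0.0521 m): B₁ = 1.22×10⁻⁵ T. Loop 2 (z = 0.0509 m): B₂ = 1.28×10⁻⁵ T.
The fields add: B = B₁ + B₂ = 2.50×10⁻⁵ T.

B ≈ 25.0 μT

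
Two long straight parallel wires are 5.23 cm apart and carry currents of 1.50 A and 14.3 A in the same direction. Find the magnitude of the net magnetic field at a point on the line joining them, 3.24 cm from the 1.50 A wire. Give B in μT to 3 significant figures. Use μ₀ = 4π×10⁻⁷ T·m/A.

B ≈ 134 μT

Each long wire gives B = μ₀I/(2πd). Distances are d₁ = 0.0324 m and d₂ = 0.0199 m.
B₁ = 9.26×10⁻⁶ T, B₂ = 1.44×10⁻⁴ T.
Between parallel currents the two contributions point in opposite directions, so they subtract. B = |B₁ − B₂| = |9.26×10⁻⁶ − 1.44×10⁻⁴| = 1.34×10⁻⁴ T.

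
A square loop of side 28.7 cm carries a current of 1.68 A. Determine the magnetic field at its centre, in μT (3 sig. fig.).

Each side is a finite straight segment at perpendicular distance d = a/(2 tan(π/4)) = 0.1435 m from the centre, with end-angles ±π/4.
One side contributes B₁ = (μ₀I/4πd)·2 sin(π/4) = 1.66×10⁻⁶ T.
All 4 sides add in the same direction: B = 4 × 1.66×10⁻⁶ = 6.62×10⁻⁶ T.

B ≈ 6.62 μT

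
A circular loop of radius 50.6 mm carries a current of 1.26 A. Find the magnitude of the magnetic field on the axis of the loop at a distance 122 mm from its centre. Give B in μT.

On the axis of a circular loop, B = μ₀IR² / [2(R²+z²)^(3/2)].
R² + z² = (0.0506)² + (0.122)² = 0.01744 m², and (R²+z²)^(3/2) = 2.30×10⁻³ m³.
B = (4π×10⁻⁷ × 1.26 × 0.00256) / (2 × 2.30×10⁻³) = 8.80×10⁻⁷ T.

B ≈ 0.880 μT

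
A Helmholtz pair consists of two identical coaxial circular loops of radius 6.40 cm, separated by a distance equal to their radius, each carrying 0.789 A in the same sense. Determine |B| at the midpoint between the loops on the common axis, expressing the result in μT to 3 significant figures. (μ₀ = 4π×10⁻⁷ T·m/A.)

B ≈ 11.1 μT

Each loop contributes B = μ₀IR²/[2(R²+z²)^(3/2)] on the axis, with z measured from that loop.
Loop 1 (z = 0.032 m): B₁ = 5.54×10⁻⁶ T. Loop 2 (z = 0.032 m): B₂ = 5.54×10⁻⁶ T.
The fields add: B = B₁ + B₂ = 1.11×10⁻⁵ T.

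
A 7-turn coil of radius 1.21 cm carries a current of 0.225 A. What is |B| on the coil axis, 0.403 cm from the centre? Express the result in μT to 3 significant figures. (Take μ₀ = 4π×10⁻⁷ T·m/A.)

For an N-turn flat coil, B = Nμ₀IR²/[2(R²+z²)^(3/2)] with R = 0.0121 m, z = 0.00403 m.
B = 7 × 9.98×10⁻⁶ T = 6.98×10⁻⁵ T.

B ≈ 69.8 μT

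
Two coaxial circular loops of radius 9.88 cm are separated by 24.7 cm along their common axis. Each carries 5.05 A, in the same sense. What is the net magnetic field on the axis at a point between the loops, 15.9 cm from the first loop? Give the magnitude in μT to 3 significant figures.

B ≈ 18.1 μT

Each loop contributes B = μ₀IR²/[2(R²+z²)^(3/2)] on the axis, with z measured from that loop.
Loop 1 (z = 0.159 m): B₁ = 4.72×10⁻⁶ T. Loop 2 (z = 0.088 m): B₂ = 1.34×10⁻⁵ T.
The fields add: B = B₁ + B₂ = 1.81×10⁻⁵ T.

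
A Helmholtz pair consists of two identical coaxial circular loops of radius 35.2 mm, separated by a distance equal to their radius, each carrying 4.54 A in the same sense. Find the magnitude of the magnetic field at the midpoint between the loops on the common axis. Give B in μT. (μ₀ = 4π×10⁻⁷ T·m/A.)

Each loop contributes B = μ₀IR²/[2(R²+z²)^(3/2)] on the axis, with z measured from that loop.
Loop 1 (z = 0.0176 m): B₁ = 5.80×10⁻⁵ T. Loop 2 (z = 0.0176 m): B₂ = 5.80×10⁻⁵ T.
The fields add: B = B₁ + B₂ = 1.16×10⁻⁴ T.

B ≈ 116 μT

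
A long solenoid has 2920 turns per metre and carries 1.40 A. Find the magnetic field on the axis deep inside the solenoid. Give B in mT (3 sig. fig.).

Inside a long solenoid, B = μ₀nI with n = 2920 turns/m.
B = 4π×10⁻⁷ × 2920 × 1.40 = 5.14×10⁻³ T.

B ≈ 5.14 mT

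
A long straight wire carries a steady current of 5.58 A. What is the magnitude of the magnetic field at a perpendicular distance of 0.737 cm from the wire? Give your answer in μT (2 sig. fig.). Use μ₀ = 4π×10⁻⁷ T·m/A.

For an infinitely long straight wire, B = μ₀I/(2πd).
B = (4π×10⁻⁷ × 5.58) / (2π × 0.00737) = 1.51×10⁻⁴ T.

B ≈ 150 μT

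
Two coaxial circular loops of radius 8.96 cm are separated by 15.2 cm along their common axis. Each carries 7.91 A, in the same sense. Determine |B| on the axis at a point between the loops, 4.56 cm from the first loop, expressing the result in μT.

Each loop contributes B = μ₀IR²/[2(R²+z²)^(3/2)] on the axis, with z measured from that loop.
Loop 1 (z = 0.0456 m): B₁ = 3.93×10⁻⁵ T. Loop 2 (z = 0.1064 m): B₂ = 1.48×10⁻⁵ T.
The fields add: B = B₁ + B₂ = 5.41×10⁻⁵ T.

B ≈ 54.1 μT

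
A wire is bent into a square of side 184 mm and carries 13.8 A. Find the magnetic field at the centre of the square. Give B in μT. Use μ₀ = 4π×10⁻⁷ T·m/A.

Each side is a finite straight segment at perpendicular distance d = a/(2 tan(π/4)) = 0.092 m from the centre, with end-angles ±π/4.
One side contributes B₁ = (μ₀I/4πd)·2 sin(π/4) = 2.12×10⁻⁵ T.
All 4 sides add in the same direction: B = 4 × 2.12×10⁻⁵ = 8.49×10⁻⁵ T.

B ≈ 84.9 μT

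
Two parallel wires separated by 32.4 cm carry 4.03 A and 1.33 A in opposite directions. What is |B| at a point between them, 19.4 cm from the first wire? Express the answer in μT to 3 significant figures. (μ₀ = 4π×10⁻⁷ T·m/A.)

B ≈ 6.20 μT

Each long wire gives B = μ₀I/(2πd). Distances are d₁ = 0.194 m and d₂ = 0.13 m.
B₁ = 4.15×10⁻⁶ T, B₂ = 2.05×10⁻⁶ T.
Between antiparallel currents both contributions point the same way, so they add. B = B₁ + B₂ = 4.15×10⁻⁶ + 2.05×10⁻⁶ = 6.20×10⁻⁶ T.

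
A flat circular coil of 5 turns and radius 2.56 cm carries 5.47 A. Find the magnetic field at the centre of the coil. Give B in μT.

For an N-turn flat coil, B = Nμ₀I/(2R) with R = 0.0256 m.
B = 5 × 1.34×10⁻⁴ T = 6.71×10⁻⁴ T.

B ≈ 671 μT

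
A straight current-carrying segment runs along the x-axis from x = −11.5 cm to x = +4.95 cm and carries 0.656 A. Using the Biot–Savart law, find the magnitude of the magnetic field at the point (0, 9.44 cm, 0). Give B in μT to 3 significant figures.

B ≈ 0.860 μT

For a finite straight segment, B = (μ₀I/4πd)(sinθ₁ + sinθ₂), where θ₁, θ₂ are the angles from the perpendicular to each end.
The perpendicular distance is d = 0.0944 m; the end-offsets along the wire are a = 0.115 m and b = 0.0495 m.
sinθ₁ = 0.115/√(0.115²+0.0944²) = 0.7729; sinθ₂ = 0.0495/√(0.0495²+0.0944²) = 0.4644.
B = (4π×10⁻⁷ × 0.656) / (4π × 0.0944) × (0.7729 + 0.4644) = 8.60×10⁻⁷ T.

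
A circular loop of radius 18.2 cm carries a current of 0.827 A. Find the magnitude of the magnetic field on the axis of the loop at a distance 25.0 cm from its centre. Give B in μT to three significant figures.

B ≈ 0.582 μT

On the axis of a circular loop, B = μ₀IR² / [2(R²+z²)^(3/2)].
R² + z² = (0.182)² + (0.25)² = 0.09562 m², and (R²+z²)^(3/2) = 2.96×10⁻² m³.
B = (4π×10⁻⁷ × 0.827 × 0.03312) / (2 × 2.96×10⁻²) = 5.82×10⁻⁷ T.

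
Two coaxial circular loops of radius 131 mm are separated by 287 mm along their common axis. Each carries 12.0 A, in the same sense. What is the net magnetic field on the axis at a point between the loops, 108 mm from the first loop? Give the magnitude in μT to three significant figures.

Each loop contributes B = μ₀IR²/[2(R²+z²)^(3/2)] on the axis, with z measured from that loop.
Loop 1 (z = 0.108 m): B₁ = 2.64×10⁻⁵ T. Loop 2 (z = 0.179 m): B₂ = 1.19×10⁻⁵ T.
The fields add: B = B₁ + B₂ = 3.83×10⁻⁵ T.

B ≈ 38.3 μT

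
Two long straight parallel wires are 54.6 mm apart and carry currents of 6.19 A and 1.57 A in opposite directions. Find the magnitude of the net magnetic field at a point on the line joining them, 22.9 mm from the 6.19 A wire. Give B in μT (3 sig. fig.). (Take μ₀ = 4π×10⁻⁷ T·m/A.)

Each long wire gives B = μ₀I/(2πd). Distances are d₁ = 0.0229 m and d₂ = 0.0317 m.
B₁ = 5.41×10⁻⁵ T, B₂ = 9.91×10⁻⁶ T.
Between antiparallel currents both contributions point the same way, so they add. B = B₁ + B₂ = 5.41×10⁻⁵ + 9.91×10⁻⁶ = 6.40×10⁻⁵ T.

B ≈ 64.0 μT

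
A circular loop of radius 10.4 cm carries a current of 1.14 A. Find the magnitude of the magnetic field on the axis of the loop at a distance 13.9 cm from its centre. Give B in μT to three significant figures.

On the axis of a circular loop, B = μ₀IR² / [2(R²+z²)^(3/2)].
R² + z² = (0.104)² + (0.139)² = 0.03014 m², and (R²+z²)^(3/2) = 5.23×10⁻³ m³.
B = (4π×10⁻⁷ × 1.14 × 0.01082) / (2 × 5.23×10⁻³) = 1.48×10⁻⁶ T.

B ≈ 1.48 μT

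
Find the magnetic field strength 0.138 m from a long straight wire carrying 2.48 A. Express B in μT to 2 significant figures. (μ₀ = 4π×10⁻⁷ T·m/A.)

B ≈ 3.6 μT

For an infinitely long straight wire, B = μ₀I/(2πd).
B = (4π×10⁻⁷ × 2.48) / (2π × 0.138) = 3.59×10⁻⁶ T.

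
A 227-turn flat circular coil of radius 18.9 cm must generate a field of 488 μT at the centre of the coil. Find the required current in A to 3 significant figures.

I ≈ 0.647 A

For an N-turn coil, B = Nμ₀I/(2R) with R = 0.189 m, so I = 2RB/(Nμ₀) = 2 × 0.189 × 4.88×10⁻⁴ / (227 × 4π×10⁻⁷) = 0.647 A.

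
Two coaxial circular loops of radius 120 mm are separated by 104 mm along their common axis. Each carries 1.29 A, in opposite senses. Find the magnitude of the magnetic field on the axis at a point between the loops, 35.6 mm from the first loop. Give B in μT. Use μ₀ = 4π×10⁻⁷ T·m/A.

B ≈ 1.52 μT

Each loop contributes B = μ₀IR²/[2(R²+z²)^(3/2)] on the axis, with z measured from that loop.
Loop 1 (z = 0.0356 m): B₁ = 5.95×10⁻⁶ T. Loop 2 (z = 0.0684 m): B₂ = 4.43×10⁻⁶ T.
The fields oppose: B = |B₁ − B₂| = 1.52×10⁻⁶ T.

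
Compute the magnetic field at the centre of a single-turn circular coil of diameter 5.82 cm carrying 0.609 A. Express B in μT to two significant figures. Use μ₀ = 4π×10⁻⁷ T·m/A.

At the centre of a circular loop the Biot–Savart law gives B = μ₀I/(2R) (so R = 0.0291 m).
B = (4π×10⁻⁷ × 0.609) / (2 × 0.0291) = 1.31×10⁻⁵ T.

B ≈ 13 μT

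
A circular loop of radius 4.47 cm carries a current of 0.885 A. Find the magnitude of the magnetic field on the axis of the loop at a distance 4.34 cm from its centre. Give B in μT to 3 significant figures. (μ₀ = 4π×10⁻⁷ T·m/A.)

B ≈ 4.59 μT

On the axis of a circular loop, B = μ₀IR² / [2(R²+z²)^(3/2)].
R² + z² = (0.0447)² + (0.0434)² = 0.003882 m², and (R²+z²)^(3/2) = 2.42×10⁻⁴ m³.
B = (4π×10⁻⁷ × 0.885 × 0.001998) / (2 × 2.42×10⁻⁴) = 4.59×10⁻⁶ T.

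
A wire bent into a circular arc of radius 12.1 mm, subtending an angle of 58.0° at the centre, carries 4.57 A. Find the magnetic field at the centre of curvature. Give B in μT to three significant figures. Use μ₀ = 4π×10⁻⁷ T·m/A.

B ≈ 38.2 μT

The Biot–Savart field of a circular arc at its centre is B = μ₀Iφ/(4πR), with φ = 1.012 rad.
B = (4π×10⁻⁷ × 4.57 × 1.012) / (4π × 0.0121) = 3.82×10⁻⁵ T.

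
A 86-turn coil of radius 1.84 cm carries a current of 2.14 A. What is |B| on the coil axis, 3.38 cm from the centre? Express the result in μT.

B ≈ 687 μT

For an N-turn flat coil, B = Nμ₀IR²/[2(R²+z²)^(3/2)] with R = 0.0184 m, z = 0.0338 m.
B = 86 × 7.99×10⁻⁶ T = 6.87×10⁻⁴ T.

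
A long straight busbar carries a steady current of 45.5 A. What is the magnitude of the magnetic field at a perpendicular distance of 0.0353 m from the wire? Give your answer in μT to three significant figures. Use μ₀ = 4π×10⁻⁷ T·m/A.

B ≈ 258 μT

For an infinitely long straight wire, B = μ₀I/(2πd).
B = (4π×10⁻⁷ × 45.5) / (2π × 0.0353) = 2.58×10⁻⁴ T.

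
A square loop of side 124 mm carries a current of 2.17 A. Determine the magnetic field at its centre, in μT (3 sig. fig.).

B ≈ 19.8 μT

Each side is a finite straight segment at perpendicular distance d = a/(2 tan(π/4)) = 0.062 m from the centre, with end-angles ±π/4.
One side contributes B₁ = (μ₀I/4πd)·2 sin(π/4) = 4.95×10⁻⁶ T.
All 4 sides add in the same direction: B = 4 × 4.95×10⁻⁶ = 1.98×10⁻⁵ T.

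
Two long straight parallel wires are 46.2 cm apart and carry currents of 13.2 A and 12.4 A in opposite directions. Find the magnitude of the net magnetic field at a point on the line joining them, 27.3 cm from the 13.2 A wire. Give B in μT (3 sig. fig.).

Each long wire gives B = μ₀I/(2πd). Distances are d₁ = 0.273 m and d₂ = 0.189 m.
B₁ = 9.67×10⁻⁶ T, B₂ = 1.31×10⁻⁵ T.
Between antiparallel currents both contributions point the same way, so they add. B = B₁ + B₂ = 9.67×10⁻⁶ + 1.31×10⁻⁵ = 2.28×10⁻⁵ T.

B ≈ 22.8 μT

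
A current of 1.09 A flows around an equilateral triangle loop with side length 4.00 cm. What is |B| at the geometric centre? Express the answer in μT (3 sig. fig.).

Each side is a finite straight segment at perpendicular distance d = a/(2 tan(π/3)) = 0.01155 m from the centre, with end-angles ±π/3.
One side contributes B₁ = (μ₀I/4πd)·2 sin(π/3) = 1.63×10⁻⁵ T.
All 3 sides add in the same direction: B = 3 × 1.63×10⁻⁵ = 4.90×10⁻⁵ T.

B ≈ 49.0 μT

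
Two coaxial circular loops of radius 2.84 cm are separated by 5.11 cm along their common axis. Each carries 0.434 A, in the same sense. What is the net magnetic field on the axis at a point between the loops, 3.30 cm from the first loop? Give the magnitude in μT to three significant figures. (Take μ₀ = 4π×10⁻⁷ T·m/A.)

B ≈ 8.42 μT

Each loop contributes B = μ₀IR²/[2(R²+z²)^(3/2)] on the axis, with z measured from that loop.
Loop 1 (z = 0.033 m): B₁ = 2.67×10⁻⁶ T. Loop 2 (z = 0.0181 m): B₂ = 5.76×10⁻⁶ T.
The fields add: B = B₁ + B₂ = 8.42×10⁻⁶ T.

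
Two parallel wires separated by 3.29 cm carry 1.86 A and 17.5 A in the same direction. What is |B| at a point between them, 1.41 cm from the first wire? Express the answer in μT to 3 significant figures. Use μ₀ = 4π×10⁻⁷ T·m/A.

B ≈ 160 μT

Each long wire gives B = μ₀I/(2πd). Distances are d₁ = 0.0141 m and d₂ = 0.0188 m.
B₁ = 2.64×10⁻⁵ T, B₂ = 1.86×10⁻⁴ T.
Between parallel currents the two contributions point in opposite directions, so they subtract. B = |B₁ − B₂| = |2.64×10⁻⁵ − 1.86×10⁻⁴| = 1.60×10⁻⁴ T.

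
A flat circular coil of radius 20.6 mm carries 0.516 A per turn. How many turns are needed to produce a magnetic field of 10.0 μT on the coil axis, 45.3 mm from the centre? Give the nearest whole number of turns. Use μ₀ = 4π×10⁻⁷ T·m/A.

N = 9

For an N-turn coil, B = Nμ₀IR²/[2(R²+z²)^(3/2)]. A single turn gives B₁ = 1.12×10⁻⁶ T with R = 0.0206 m, z = 0.0453 m.
N = B/B₁ = 1.00×10⁻⁵ / 1.12×10⁻⁶ = 8.96.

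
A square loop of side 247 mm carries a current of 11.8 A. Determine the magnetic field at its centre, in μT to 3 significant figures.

B ≈ 54.0 μT

Each side is a finite straight segment at perpendicular distance d = a/(2 tan(π/4)) = 0.1235 m from the centre, with end-angles ±π/4.
One side contributes B₁ = (μ₀I/4πd)·2 sin(π/4) = 1.35×10⁻⁵ T.
All 4 sides add in the same direction: B = 4 × 1.35×10⁻⁵ = 5.40×10⁻⁵ T.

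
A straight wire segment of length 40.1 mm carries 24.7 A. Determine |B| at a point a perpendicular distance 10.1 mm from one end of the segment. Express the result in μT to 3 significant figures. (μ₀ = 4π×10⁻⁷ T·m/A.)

B ≈ 237 μT

For a finite straight segment, B = (μ₀I/4πd)(sinθ₁ + sinθ₂), where θ₁, θ₂ are the angles from the perpendicular to each end.
The perpendicular foot is at one end, so the two end-offsets along the wire are 0 and L = 0.0401 m.
sinθ₁ = 0/√(0²+0.0101²) = 0.0000; sinθ₂ = 0.0401/√(0.0401²+0.0101²) = 0.9697.
B = (4π×10⁻⁷ × 24.7) / (4π × 0.0101) × (0.0000 + 0.9697) = 2.37×10⁻⁴ T.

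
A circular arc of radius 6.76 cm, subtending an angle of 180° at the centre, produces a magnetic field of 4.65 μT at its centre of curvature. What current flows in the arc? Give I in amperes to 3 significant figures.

I ≈ 1.00 A

For a circular arc, B = μ₀Iφ/(4πR) with φ in radians; here φ = 3.142 rad.
So I = 4πRB/(μ₀φ) = 4π × 0.0676 × 4.65×10⁻⁶ / (4π×10⁻⁷ × 3.142) = 1.00 A.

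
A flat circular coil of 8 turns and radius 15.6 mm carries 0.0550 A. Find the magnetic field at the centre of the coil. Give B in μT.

B ≈ 17.7 μT

For an N-turn flat coil, B = Nμ₀I/(2R) with R = 0.0156 m.
B = 8 × 2.22×10⁻⁶ T = 1.77×10⁻⁵ T.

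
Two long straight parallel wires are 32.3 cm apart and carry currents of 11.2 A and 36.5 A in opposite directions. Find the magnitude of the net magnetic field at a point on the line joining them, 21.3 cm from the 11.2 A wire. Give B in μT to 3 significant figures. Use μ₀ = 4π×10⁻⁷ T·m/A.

Each long wire gives B = μ₀I/(2πd). Distances are d₁ = 0.213 m and d₂ = 0.11 m.
B₁ = 1.05×10⁻⁵ T, B₂ = 6.64×10⁻⁵ T.
Between antiparallel currents both contributions point the same way, so they add. B = B₁ + B₂ = 1.05×10⁻⁵ + 6.64×10⁻⁵ = 7.69×10⁻⁵ T.

B ≈ 76.9 μT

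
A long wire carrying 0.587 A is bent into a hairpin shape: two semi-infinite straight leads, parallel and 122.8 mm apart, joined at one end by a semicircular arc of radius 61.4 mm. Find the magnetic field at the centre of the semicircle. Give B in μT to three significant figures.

B ≈ 4.92 μT

The semicircular arc contributes B_arc = μ₀I·π/(4πR) = μ₀I/(4R) = 3.00×10⁻⁶ T.
Each semi-infinite lead is at perpendicular distance R = 0.0614 m from the centre, with the perpendicular foot at its near end, so it contributes μ₀I/(4πR); both point the same way, together 1.91×10⁻⁶ T.
Arc and leads all point the same direction: B = 3.00×10⁻⁶ + 1.91×10⁻⁶ = 4.92×10⁻⁶ T.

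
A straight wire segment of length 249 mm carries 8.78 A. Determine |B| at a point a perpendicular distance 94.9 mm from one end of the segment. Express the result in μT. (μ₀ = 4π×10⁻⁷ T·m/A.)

B ≈ 8.65 μT

For a finite straight segment, B = (μ₀I/4πd)(sinθ₁ + sinθ₂), where θ₁, θ₂ are the angles from the perpendicular to each end.
The perpendicular foot is at one end, so the two end-offsets along the wire are 0 and L = 0.249 m.
sinθ₁ = 0/√(0²+0.0949²) = 0.0000; sinθ₂ = 0.249/√(0.249²+0.0949²) = 0.9344.
B = (4π×10⁻⁷ × 8.78) / (4π × 0.0949) × (0.0000 + 0.9344) = 8.65×10⁻⁶ T.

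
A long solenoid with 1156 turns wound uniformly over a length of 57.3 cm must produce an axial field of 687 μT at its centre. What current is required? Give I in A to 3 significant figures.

Inside a long solenoid B = μ₀nI with n = 2017 m⁻¹, so I = B/(μ₀n).
I = 6.87×10⁻⁴ / (4π×10⁻⁷ × 2017) = 0.271 A.

I ≈ 0.271 A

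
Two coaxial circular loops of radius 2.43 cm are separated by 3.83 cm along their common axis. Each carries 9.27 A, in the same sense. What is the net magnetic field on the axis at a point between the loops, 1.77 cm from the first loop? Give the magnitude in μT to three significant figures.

B ≈ 233 μT

Each loop contributes B = μ₀IR²/[2(R²+z²)^(3/2)] on the axis, with z measured from that loop.
Loop 1 (z = 0.0177 m): B₁ = 1.27×10⁻⁴ T. Loop 2 (z = 0.0206 m): B₂ = 1.06×10⁻⁴ T.
The fields add: B = B₁ + B₂ = 2.33×10⁻⁴ T.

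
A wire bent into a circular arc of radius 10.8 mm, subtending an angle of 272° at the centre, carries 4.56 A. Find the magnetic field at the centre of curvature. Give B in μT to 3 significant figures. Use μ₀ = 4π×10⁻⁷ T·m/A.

The Biot–Savart field of a circular arc at its centre is B = μ₀Iφ/(4πR), with φ = 4.747 rad.
B = (4π×10⁻⁷ × 4.56 × 4.747) / (4π × 0.0108) = 2.00×10⁻⁴ T.

B ≈ 200 μT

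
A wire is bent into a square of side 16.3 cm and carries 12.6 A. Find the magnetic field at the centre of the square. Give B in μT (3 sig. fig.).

B ≈ 87.5 μT

Each side is a finite straight segment at perpendicular distance d = a/(2 tan(π/4)) = 0.0815 m from the centre, with end-angles ±π/4.
One side contributes B₁ = (μ₀I/4πd)·2 sin(π/4) = 2.19×10⁻⁵ T.
All 4 sides add in the same direction: B = 4 × 2.19×10⁻⁵ = 8.75×10⁻⁵ T.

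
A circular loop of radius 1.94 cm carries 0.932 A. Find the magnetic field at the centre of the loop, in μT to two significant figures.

At the centre of a circular loop the Biot–Savart law gives B = μ₀I/(2R).
B = (4π×10⁻⁷ × 0.932) / (2 × 0.0194) = 3.02×10⁻⁵ T.

B ≈ 30 μT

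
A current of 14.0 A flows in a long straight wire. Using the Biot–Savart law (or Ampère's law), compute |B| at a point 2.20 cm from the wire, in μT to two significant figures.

For an infinitely long straight wire, B = μ₀I/(2πd).
B = (4π×10⁻⁷ × 14.0) / (2π × 0.022) = 1.27×10⁻⁴ T.

B ≈ 130 μT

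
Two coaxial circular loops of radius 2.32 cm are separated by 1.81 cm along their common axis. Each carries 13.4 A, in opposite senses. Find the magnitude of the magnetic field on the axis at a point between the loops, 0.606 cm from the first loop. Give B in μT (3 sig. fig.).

B ≈ 74.9 μT

Each loop contributes B = μ₀IR²/[2(R²+z²)^(3/2)] on the axis, with z measured from that loop.
Loop 1 (z = 0.00606 m): B₁ = 3.29×10⁻⁴ T. Loop 2 (z = 0.01204 m): B₂ = 2.54×10⁻⁴ T.
The fields oppose: B = |B₁ − B₂| = 7.49×10⁻⁵ T.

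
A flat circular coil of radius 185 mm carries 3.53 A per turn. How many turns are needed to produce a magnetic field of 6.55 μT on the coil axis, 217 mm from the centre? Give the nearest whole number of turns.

N = 2

For an N-turn coil, B = Nμ₀IR²/[2(R²+z²)^(3/2)]. A single turn gives B₁ = 3.27×10⁻⁶ T with R = 0.185 m, z = 0.217 m.
N = B/B₁ = 6.55×10⁻⁶ / 3.27×10⁻⁶ = 2.00.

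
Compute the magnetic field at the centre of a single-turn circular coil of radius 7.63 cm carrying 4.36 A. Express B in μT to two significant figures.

B ≈ 36 μT

At the centre of a circular loop the Biot–Savart law gives B = μ₀I/(2R).
B = (4π×10⁻⁷ × 4.36) / (2 × 0.0763) = 3.59×10⁻⁵ T.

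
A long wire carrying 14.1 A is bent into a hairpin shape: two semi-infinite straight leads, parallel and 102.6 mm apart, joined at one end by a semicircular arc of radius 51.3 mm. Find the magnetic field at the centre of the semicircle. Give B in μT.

B ≈ 141 μT

The semicircular arc contributes B_arc = μ₀I·π/(4πR) = μ₀I/(4R) = 8.63×10⁻⁵ T.
Each semi-infinite lead is at perpendicular distance R = 0.0513 m from the centre, with the perpendicular foot at its near end, so it contributes μ₀I/(4πR); both point the same way, together 5.50×10⁻⁵ T.
Arc and leads all point the same direction: B = 8.63×10⁻⁵ + 5.50×10⁻⁵ = 1.41×10⁻⁴ T.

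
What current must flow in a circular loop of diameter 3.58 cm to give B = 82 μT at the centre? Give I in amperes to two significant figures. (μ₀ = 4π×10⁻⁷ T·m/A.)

I ≈ 2.3 A

At the centre of a circular loop B = μ₀I/(2R), so I = 2RB/μ₀.
With R = 0.0179 m, I = 2 × 0.0179 × 8.20×10⁻⁵ / (4π×10⁻⁷) = 2.34 A.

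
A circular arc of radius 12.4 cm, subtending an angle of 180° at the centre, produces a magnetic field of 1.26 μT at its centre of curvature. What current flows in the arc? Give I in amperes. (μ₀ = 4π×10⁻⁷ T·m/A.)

For a circular arc, B = μ₀Iφ/(4πR) with φ in radians; here φ = 3.142 rad.
So I = 4πRB/(μ₀φ) = 4π × 0.124 × 1.26×10⁻⁶ / (4π×10⁻⁷ × 3.142) = 0.497 A.

I ≈ 0.497 A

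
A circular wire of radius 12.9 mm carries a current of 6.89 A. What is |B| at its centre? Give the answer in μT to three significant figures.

B ≈ 336 μT

At the centre of a circular loop the Biot–Savart law gives B = μ₀I/(2R).
B = (4π×10⁻⁷ × 6.89) / (2 × 0.0129) = 3.36×10⁻⁴ T.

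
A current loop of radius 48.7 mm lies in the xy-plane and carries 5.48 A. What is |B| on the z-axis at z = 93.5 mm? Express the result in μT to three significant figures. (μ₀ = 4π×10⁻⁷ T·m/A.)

On the axis of a circular loop, B = μ₀IR² / [2(R²+z²)^(3/2)].
R² + z² = (0.0487)² + (0.0935)² = 0.01111 m², and (R²+z²)^(3/2) = 1.17×10⁻³ m³.
B = (4π×10⁻⁷ × 5.48 × 0.002372) / (2 × 1.17×10⁻³) = 6.97×10⁻⁶ T.

B ≈ 6.97 μT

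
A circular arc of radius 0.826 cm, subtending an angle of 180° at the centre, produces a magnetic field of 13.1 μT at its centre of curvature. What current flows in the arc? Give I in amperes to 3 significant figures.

For a circular arc, B = μ₀Iφ/(4πR) with φ in radians; here φ = 3.142 rad.
So I = 4πRB/(μ₀φ) = 4π × 0.00826 × 1.31×10⁻⁵ / (4π×10⁻⁷ × 3.142) = 0.344 A.

I ≈ 0.344 A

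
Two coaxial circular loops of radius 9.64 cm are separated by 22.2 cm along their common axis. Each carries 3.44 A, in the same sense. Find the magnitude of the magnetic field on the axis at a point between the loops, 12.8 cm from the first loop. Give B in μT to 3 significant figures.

Each loop contributes B = μ₀IR²/[2(R²+z²)^(3/2)] on the axis, with z measured from that loop.
Loop 1 (z = 0.128 m): B₁ = 4.88×10⁻⁶ T. Loop 2 (z = 0.094 m): B₂ = 8.23×10⁻⁶ T.
The fields add: B = B₁ + B₂ = 1.31×10⁻⁵ T.

B ≈ 13.1 μT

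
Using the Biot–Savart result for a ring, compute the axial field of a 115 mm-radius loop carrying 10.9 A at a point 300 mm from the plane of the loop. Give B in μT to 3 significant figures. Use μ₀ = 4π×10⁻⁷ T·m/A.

On the axis of a circular loop, B = μ₀IR² / [2(R²+z²)^(3/2)].
R² + z² = (0.115)² + (0.3)² = 0.1032 m², and (R²+z²)^(3/2) = 3.32×10⁻² m³.
B = (4π×10⁻⁷ × 10.9 × 0.01323) / (2 × 3.32×10⁻²) = 2.73×10⁻⁶ T.

B ≈ 2.73 μT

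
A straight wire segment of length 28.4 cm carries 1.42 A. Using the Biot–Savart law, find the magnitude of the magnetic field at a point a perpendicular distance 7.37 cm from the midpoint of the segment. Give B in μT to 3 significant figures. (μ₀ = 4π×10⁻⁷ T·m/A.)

B ≈ 3.42 μT

For a finite straight segment, B = (μ₀I/4πd)(sinθ₁ + sinθ₂), where θ₁, θ₂ are the angles from the perpendicular to each end.
The perpendicular from the point meets the wire at its midpoint, so each end is L/2 = 0.142 m away along the wire.
sinθ₁ = 0.142/√(0.142²+0.0737²) = 0.8876; sinθ₂ = 0.142/√(0.142²+0.0737²) = 0.8876.
B = (4π×10⁻⁷ × 1.42) / (4π × 0.0737) × (0.8876 + 0.8876) = 3.42×10⁻⁶ T.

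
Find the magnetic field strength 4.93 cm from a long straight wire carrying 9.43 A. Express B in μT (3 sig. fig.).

B ≈ 38.3 μT

For an infinitely long straight wire, B = μ₀I/(2πd).
B = (4π×10⁻⁷ × 9.43) / (2π × 0.0493) = 3.83×10⁻⁵ T.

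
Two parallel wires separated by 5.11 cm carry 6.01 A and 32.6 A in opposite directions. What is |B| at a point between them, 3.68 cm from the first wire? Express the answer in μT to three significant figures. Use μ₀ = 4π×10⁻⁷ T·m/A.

Each long wire gives B = μ₀I/(2πd). Distances are d₁ = 0.0368 m and d₂ = 0.0143 m.
B₁ = 3.27×10⁻⁵ T, B₂ = 4.56×10⁻⁴ T.
Between antiparallel currents both contributions point the same way, so they add. B = B₁ + B₂ = 3.27×10⁻⁵ + 4.56×10⁻⁴ = 4.89×10⁻⁴ T.

B ≈ 489 μT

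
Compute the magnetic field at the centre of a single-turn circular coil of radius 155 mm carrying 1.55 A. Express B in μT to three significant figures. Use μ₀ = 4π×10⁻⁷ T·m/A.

At the centre of a circular loop the Biot–Savart law gives B = μ₀I/(2R).
B = (4π×10⁻⁷ × 1.55) / (2 × 0.155) = 6.28×10⁻⁶ T.

B ≈ 6.28 μT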